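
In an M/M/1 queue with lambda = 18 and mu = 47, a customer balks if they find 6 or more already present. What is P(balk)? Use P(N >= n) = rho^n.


P(N >= 6) = rho^6 = (18/47)^6 = 0.0032

0.0032


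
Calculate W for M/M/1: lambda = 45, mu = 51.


W = 1/(mu - lambda) = 1/(51 - 45) = 0.1667 hours

0.1667 hours


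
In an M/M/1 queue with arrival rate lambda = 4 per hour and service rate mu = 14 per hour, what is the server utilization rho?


rho = lambda/mu = 4/14 = 0.2857

0.2857


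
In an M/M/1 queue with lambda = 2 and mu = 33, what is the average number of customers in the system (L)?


rho = 2/33; L = rho/(1-rho) = 0.06

0.06


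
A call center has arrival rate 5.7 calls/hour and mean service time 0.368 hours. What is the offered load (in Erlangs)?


Offered load a = lambda * E[S] = 5.7 * 0.368 = 2.1 Erlangs

2.1 Erlangs


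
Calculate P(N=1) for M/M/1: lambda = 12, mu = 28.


rho = 12/28; P(n) = (1-rho)*rho^n = (1-12/28)*(12/28)^1 = 0.2449

0.2449


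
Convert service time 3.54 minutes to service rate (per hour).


mu = 60 / avg_service_time = 60 / 3.54 = 16.95 per hour

16.95 per hour


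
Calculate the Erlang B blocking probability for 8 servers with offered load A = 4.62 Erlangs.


B(N,A) = (A^N/N!) / sum(A^k/k!, k=0..N) with N=8, A=4.62 = 0.0532

0.0532


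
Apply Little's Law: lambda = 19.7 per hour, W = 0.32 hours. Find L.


L = lambda * W = 19.7 * 0.32 = 6.3

6.3


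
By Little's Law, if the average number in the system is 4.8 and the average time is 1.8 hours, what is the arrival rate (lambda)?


lambda = L / W = 4.8 / 1.8 = 2.67 per hour

2.67 per hour


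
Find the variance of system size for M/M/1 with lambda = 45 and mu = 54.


rho = 45/54; Var(N) = rho/(1-rho)^2 = 30.0

30.0


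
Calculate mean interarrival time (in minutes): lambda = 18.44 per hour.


Mean interarrival time = 60/lambda = 60/18.44 = 3.25 minutes

3.25 minutes


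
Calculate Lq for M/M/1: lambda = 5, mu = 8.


rho = 5/8; Lq = rho^2/(1-rho) = 1.04

1.04


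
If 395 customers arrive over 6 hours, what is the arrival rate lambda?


lambda = total arrivals / time = 395 / 6 = 65.83 per hour

65.83 per hour


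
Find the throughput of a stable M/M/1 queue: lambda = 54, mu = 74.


For a stable queue (lambda < mu), throughput = lambda = 54 per hour

54 per hour


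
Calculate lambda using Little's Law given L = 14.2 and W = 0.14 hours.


lambda = L / W = 14.2 / 0.14 = 101.43 per hour

101.43 per hour


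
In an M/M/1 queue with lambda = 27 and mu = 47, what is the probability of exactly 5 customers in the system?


rho = 27/47; P(n) = (1-rho)*rho^n = (1-27/47)*(27/47)^5 = 0.0266

0.0266


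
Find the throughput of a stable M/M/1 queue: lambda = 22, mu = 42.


For a stable queue (lambda < mu), throughput = lambda = 22 per hour

22 per hour


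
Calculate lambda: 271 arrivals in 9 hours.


lambda = total arrivals / time = 271 / 9 = 30.11 per hour

30.11 per hour


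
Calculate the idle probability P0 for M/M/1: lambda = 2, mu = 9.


P0 = 1 - rho = 1 - 2/9 = 0.7778

0.7778


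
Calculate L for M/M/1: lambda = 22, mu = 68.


rho = 22/68; L = rho/(1-rho) = 0.48

0.48


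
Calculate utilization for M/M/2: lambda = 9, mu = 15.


rho = lambda/(c*mu) = 9/(2*15) = 0.3

0.3


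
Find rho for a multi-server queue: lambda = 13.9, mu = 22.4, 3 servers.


rho = lambda / (c * mu) = 13.9 / (3 * 22.4) = 0.2068

0.2068


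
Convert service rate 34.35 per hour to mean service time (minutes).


Mean service time = 60/mu = 60/34.35 = 1.75 minutes

1.75 minutes


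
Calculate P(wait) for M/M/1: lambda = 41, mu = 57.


P(wait) = rho = lambda/mu = 41/57 = 0.7193

0.7193


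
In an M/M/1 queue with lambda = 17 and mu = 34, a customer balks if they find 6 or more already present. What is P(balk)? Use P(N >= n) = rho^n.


P(N >= 6) = rho^6 = (17/34)^6 = 0.0156

0.0156


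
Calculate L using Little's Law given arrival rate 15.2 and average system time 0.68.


L = lambda * W = 15.2 * 0.68 = 10.34

10.34


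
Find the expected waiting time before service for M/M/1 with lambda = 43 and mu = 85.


rho = 43/85; Wq = rho/(mu - lambda) = 0.012 hours

0.012 hours


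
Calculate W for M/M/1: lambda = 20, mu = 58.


W = 1/(mu - lambda) = 1/(58 - 20) = 0.0263 hours

0.0263 hours


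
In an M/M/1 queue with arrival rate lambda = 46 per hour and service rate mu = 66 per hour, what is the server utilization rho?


rho = lambda/mu = 46/66 = 0.697

0.697


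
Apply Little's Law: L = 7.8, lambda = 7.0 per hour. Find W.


W = L / lambda = 7.8 / 7.0 = 1.1143 hours

1.1143 hours


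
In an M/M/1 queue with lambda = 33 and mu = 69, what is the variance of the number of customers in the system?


rho = 33/69; Var(N) = rho/(1-rho)^2 = 1.76

1.76


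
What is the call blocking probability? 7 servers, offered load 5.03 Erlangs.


B(N,A) = (A^N/N!) / sum(A^k/k!, k=0..N) with N=7, A=5.03 = 0.1224

0.1224


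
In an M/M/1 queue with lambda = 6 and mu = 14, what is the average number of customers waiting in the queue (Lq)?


rho = 6/14; Lq = rho^2/(1-rho) = 0.32

0.32


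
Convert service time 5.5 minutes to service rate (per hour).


mu = 60 / avg_service_time = 60 / 5.5 = 10.91 per hour

10.91 per hour


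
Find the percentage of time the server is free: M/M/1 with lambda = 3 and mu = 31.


Idle fraction = (1 - rho) * 100 = (1 - 3/31) * 100 = 90.3%

90.3%


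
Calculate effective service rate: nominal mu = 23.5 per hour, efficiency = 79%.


Effective rate = mu * efficiency = 23.5 * 0.79 = 18.57 per hour

18.57 per hour


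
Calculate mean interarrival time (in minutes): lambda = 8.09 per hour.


Mean interarrival time = 60/lambda = 60/8.09 = 7.42 minutes

7.42 minutes


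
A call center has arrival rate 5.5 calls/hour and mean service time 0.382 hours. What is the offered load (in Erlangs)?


Offered load a = lambda * E[S] = 5.5 * 0.382 = 2.1 Erlangs

2.1 Erlangs


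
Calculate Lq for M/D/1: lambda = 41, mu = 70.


M/D/1: Lq = rho^2 / (2*(1-rho)) where rho = 41/70; Lq = 0.41

0.41


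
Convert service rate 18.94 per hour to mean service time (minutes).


Mean service time = 60/mu = 60/18.94 = 3.17 minutes

3.17 minutes


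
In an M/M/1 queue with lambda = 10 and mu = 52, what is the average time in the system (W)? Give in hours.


W = 1/(mu - lambda) = 1/(52 - 10) = 0.0238 hours

0.0238 hours


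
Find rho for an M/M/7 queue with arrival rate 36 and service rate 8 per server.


rho = lambda/(c*mu) = 36/(7*8) = 0.6429

0.6429


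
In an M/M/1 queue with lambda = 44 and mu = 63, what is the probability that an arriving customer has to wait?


P(wait) = rho = lambda/mu = 44/63 = 0.6984

0.6984


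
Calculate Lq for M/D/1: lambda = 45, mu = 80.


M/D/1: Lq = rho^2 / (2*(1-rho)) where rho = 45/80; Lq = 0.36

0.36


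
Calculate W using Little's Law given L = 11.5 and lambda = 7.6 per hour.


W = L / lambda = 11.5 / 7.6 = 1.5132 hours

1.5132 hours


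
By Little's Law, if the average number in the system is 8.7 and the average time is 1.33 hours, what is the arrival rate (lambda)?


lambda = L / W = 8.7 / 1.33 = 6.54 per hour

6.54 per hour


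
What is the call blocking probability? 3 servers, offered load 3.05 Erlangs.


B(N,A) = (A^N/N!) / sum(A^k/k!, k=0..N) with N=3, A=3.05 = 0.3521

0.3521


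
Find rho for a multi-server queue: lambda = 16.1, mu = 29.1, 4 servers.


rho = lambda / (c * mu) = 16.1 / (4 * 29.1) = 0.1383

0.1383


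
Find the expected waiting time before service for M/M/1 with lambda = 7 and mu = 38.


rho = 7/38; Wq = rho/(mu - lambda) = 0.0059 hours

0.0059 hours


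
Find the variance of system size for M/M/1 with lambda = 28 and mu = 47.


rho = 28/47; Var(N) = rho/(1-rho)^2 = 3.65

3.65


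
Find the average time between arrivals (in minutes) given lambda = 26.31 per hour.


Mean interarrival time = 60/lambda = 60/26.31 = 2.28 minutes

2.28 minutes


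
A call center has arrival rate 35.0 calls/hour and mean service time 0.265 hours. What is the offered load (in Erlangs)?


Offered load a = lambda * E[S] = 35.0 * 0.265 = 9.28 Erlangs

9.28 Erlangs


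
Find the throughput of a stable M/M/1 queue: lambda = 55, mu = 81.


For a stable queue (lambda < mu), throughput = lambda = 55 per hour

55 per hour


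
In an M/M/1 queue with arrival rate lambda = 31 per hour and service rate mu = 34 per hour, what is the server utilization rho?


rho = lambda/mu = 31/34 = 0.9118

0.9118


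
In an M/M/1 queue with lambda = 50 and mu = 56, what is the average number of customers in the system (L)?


rho = 50/56; L = rho/(1-rho) = 8.33

8.33


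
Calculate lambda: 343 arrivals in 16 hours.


lambda = total arrivals / time = 343 / 16 = 21.44 per hour

21.44 per hour


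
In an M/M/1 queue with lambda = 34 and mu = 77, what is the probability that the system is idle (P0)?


P0 = 1 - rho = 1 - 34/77 = 0.5584

0.5584


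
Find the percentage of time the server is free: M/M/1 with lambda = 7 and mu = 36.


Idle fraction = (1 - rho) * 100 = (1 - 7/36) * 100 = 80.6%

80.6%


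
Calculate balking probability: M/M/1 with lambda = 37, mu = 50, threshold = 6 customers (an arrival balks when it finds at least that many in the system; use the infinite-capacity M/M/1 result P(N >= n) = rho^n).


P(N >= 6) = rho^6 = (37/50)^6 = 0.1642

0.1642


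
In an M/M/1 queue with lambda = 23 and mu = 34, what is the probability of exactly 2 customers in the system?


rho = 23/34; P(n) = (1-rho)*rho^n = (1-23/34)*(23/34)^2 = 0.1481

0.1481


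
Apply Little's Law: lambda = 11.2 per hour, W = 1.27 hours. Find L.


L = lambda * W = 11.2 * 1.27 = 14.22

14.22


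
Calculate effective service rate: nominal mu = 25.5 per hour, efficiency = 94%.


Effective rate = mu * efficiency = 25.5 * 0.94 = 23.97 per hour

23.97 per hour


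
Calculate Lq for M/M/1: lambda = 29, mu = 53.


rho = 29/53; Lq = rho^2/(1-rho) = 0.66

0.66


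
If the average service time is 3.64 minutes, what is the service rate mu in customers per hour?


mu = 60 / avg_service_time = 60 / 3.64 = 16.48 per hour

16.48 per hour


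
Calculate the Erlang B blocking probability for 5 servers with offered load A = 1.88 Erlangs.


B(N,A) = (A^N/N!) / sum(A^k/k!, k=0..N) with N=5, A=1.88 = 0.0302

0.0302


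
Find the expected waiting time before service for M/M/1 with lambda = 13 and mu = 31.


rho = 13/31; Wq = rho/(mu - lambda) = 0.0233 hours

0.0233 hours


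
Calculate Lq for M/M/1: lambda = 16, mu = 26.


rho = 16/26; Lq = rho^2/(1-rho) = 0.98

0.98


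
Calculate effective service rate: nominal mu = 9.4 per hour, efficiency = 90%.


Effective rate = mu * efficiency = 9.4 * 0.9 = 8.46 per hour

8.46 per hour


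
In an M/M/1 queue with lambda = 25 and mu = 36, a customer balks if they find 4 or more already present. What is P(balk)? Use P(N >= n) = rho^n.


P(N >= 4) = rho^4 = (25/36)^4 = 0.2326

0.2326


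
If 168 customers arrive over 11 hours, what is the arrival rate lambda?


lambda = total arrivals / time = 168 / 11 = 15.27 per hour

15.27 per hour


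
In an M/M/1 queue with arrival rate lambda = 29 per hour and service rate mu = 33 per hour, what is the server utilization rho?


rho = lambda/mu = 29/33 = 0.8788

0.8788


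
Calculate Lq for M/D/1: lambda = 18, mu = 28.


M/D/1: Lq = rho^2 / (2*(1-rho)) where rho = 18/28; Lq = 0.58

0.58


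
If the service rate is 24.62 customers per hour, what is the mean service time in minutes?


Mean service time = 60/mu = 60/24.62 = 2.44 minutes

2.44 minutes


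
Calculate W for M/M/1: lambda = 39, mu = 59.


W = 1/(mu - lambda) = 1/(59 - 39) = 0.05 hours

0.05 hours


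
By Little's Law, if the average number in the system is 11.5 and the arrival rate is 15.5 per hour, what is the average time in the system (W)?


W = L / lambda = 11.5 / 15.5 = 0.7419 hours

0.7419 hours


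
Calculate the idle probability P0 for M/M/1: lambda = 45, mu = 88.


P0 = 1 - rho = 1 - 45/88 = 0.4886

0.4886


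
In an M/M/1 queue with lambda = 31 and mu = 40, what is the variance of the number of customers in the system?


rho = 31/40; Var(N) = rho/(1-rho)^2 = 15.31

15.31


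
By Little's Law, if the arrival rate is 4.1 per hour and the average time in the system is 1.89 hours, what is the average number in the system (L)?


L = lambda * W = 4.1 * 1.89 = 7.75

7.75


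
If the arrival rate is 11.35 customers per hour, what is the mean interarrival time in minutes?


Mean interarrival time = 60/lambda = 60/11.35 = 5.29 minutes

5.29 minutes


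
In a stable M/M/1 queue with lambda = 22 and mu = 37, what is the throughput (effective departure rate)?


For a stable queue (lambda < mu), throughput = lambda = 22 per hour

22 per hour


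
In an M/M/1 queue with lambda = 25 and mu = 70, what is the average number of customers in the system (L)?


rho = 25/70; L = rho/(1-rho) = 0.56

0.56


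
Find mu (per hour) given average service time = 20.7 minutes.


mu = 60 / avg_service_time = 60 / 20.7 = 2.9 per hour

2.9 per hour


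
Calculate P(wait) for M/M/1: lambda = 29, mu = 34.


P(wait) = rho = lambda/mu = 29/34 = 0.8529

0.8529


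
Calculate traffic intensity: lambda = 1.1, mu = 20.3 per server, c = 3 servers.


rho = lambda / (c * mu) = 1.1 / (3 * 20.3) = 0.0181

0.0181


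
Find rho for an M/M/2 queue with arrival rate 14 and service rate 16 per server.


rho = lambda/(c*mu) = 14/(2*16) = 0.4375

0.4375


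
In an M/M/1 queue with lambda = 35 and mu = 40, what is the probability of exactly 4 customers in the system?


rho = 35/40; P(n) = (1-rho)*rho^n = (1-35/40)*(35/40)^4 = 0.0733

0.0733


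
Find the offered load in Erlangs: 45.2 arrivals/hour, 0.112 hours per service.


Offered load a = lambda * E[S] = 45.2 * 0.112 = 5.06 Erlangs

5.06 Erlangs


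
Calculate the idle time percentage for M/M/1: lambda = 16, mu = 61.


Idle fraction = (1 - rho) * 100 = (1 - 16/61) * 100 = 73.8%

73.8%


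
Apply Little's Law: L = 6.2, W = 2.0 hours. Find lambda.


lambda = L / W = 6.2 / 2.0 = 3.1 per hour

3.1 per hour


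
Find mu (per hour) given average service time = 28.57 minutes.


mu = 60 / avg_service_time = 60 / 28.57 = 2.1 per hour

2.1 per hour


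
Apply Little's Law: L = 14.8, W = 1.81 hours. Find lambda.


lambda = L / W = 14.8 / 1.81 = 8.18 per hour

8.18 per hour


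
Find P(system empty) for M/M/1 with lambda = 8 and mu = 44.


P0 = 1 - rho = 1 - 8/44 = 0.8182

0.8182


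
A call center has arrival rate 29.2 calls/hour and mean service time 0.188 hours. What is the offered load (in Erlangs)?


Offered load a = lambda * E[S] = 29.2 * 0.188 = 5.49 Erlangs

5.49 Erlangs


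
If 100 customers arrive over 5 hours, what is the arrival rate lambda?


lambda = total arrivals / time = 100 / 5 = 20.0 per hour

20.0 per hour


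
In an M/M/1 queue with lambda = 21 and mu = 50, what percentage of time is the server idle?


Idle fraction = (1 - rho) * 100 = (1 - 21/50) * 100 = 58.0%

58.0%


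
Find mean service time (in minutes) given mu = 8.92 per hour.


Mean service time = 60/mu = 60/8.92 = 6.73 minutes

6.73 minutes


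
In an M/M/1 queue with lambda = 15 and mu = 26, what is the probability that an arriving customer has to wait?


P(wait) = rho = lambda/mu = 15/26 = 0.5769

0.5769


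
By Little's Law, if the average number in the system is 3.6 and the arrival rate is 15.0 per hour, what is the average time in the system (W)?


W = L / lambda = 3.6 / 15.0 = 0.24 hours

0.24 hours


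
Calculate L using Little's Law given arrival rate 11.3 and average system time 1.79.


L = lambda * W = 11.3 * 1.79 = 20.23

20.23


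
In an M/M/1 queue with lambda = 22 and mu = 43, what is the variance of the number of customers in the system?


rho = 22/43; Var(N) = rho/(1-rho)^2 = 2.15

2.15


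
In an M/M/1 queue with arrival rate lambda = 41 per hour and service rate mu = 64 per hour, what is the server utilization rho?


rho = lambda/mu = 41/64 = 0.6406

0.6406


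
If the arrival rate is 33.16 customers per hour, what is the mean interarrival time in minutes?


Mean interarrival time = 60/lambda = 60/33.16 = 1.81 minutes

1.81 minutes


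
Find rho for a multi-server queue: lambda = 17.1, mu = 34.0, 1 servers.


rho = lambda / (c * mu) = 17.1 / (1 * 34.0) = 0.5029

0.5029


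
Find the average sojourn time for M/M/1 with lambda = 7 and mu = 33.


W = 1/(mu - lambda) = 1/(33 - 7) = 0.0385 hours

0.0385 hours


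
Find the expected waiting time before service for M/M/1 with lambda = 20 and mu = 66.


rho = 20/66; Wq = rho/(mu - lambda) = 0.0066 hours

0.0066 hours


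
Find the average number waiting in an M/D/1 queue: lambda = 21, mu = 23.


M/D/1: Lq = rho^2 / (2*(1-rho)) where rho = 21/23; Lq = 4.79

4.79


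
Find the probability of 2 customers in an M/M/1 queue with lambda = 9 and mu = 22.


rho = 9/22; P(n) = (1-rho)*rho^n = (1-9/22)*(9/22)^2 = 0.0989

0.0989


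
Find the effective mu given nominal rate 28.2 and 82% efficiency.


Effective rate = mu * efficiency = 28.2 * 0.82 = 23.12 per hour

23.12 per hour


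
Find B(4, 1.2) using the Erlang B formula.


B(N,A) = (A^N/N!) / sum(A^k/k!, k=0..N) with N=4, A=1.2 = 0.0262

0.0262


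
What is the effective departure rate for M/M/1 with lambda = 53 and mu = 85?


For a stable queue (lambda < mu), throughput = lambda = 53 per hour

53 per hour


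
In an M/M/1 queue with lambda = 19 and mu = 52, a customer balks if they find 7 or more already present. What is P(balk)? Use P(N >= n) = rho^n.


P(N >= 7) = rho^7 = (19/52)^7 = 0.0009

0.0009


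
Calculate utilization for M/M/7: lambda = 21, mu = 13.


rho = lambda/(c*mu) = 21/(7*13) = 0.2308

0.2308


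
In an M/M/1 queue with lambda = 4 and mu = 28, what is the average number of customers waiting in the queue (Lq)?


rho = 4/28; Lq = rho^2/(1-rho) = 0.02

0.02


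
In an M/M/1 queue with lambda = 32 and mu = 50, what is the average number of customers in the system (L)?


rho = 32/50; L = rho/(1-rho) = 1.78

1.78


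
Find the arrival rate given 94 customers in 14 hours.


lambda = total arrivals / time = 94 / 14 = 6.71 per hour

6.71 per hour


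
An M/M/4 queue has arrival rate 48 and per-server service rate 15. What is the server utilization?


rho = lambda/(c*mu) = 48/(4*15) = 0.8

0.8


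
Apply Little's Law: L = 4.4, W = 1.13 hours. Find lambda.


lambda = L / W = 4.4 / 1.13 = 3.89 per hour

3.89 per hour


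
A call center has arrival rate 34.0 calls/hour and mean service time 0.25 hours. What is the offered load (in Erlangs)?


Offered load a = lambda * E[S] = 34.0 * 0.25 = 8.5 Erlangs

8.5 Erlangs


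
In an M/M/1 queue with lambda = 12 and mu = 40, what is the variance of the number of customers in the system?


rho = 12/40; Var(N) = rho/(1-rho)^2 = 0.61

0.61


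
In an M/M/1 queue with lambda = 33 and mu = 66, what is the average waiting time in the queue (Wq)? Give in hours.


rho = 33/66; Wq = rho/(mu - lambda) = 0.0152 hours

0.0152 hours


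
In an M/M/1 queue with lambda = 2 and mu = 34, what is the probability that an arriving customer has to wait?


P(wait) = rho = lambda/mu = 2/34 = 0.0588

0.0588


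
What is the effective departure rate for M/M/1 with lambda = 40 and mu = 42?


For a stable queue (lambda < mu), throughput = lambda = 40 per hour

40 per hour


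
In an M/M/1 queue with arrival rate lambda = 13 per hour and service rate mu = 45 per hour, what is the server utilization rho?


rho = lambda/mu = 13/45 = 0.2889

0.2889


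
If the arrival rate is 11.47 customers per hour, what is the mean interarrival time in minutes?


Mean interarrival time = 60/lambda = 60/11.47 = 5.23 minutes

5.23 minutes


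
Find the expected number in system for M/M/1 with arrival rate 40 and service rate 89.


rho = 40/89; L = rho/(1-rho) = 0.82

0.82


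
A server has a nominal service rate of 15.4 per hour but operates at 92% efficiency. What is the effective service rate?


Effective rate = mu * efficiency = 15.4 * 0.92 = 14.17 per hour

14.17 per hour


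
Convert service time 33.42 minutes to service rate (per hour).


mu = 60 / avg_service_time = 60 / 33.42 = 1.8 per hour

1.8 per hour


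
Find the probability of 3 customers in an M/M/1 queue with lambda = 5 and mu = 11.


rho = 5/11; P(n) = (1-rho)*rho^n = (1-5/11)*(5/11)^3 = 0.0512

0.0512


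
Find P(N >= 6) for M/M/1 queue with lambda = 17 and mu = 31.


P(N >= 6) = rho^6 = (17/31)^6 = 0.0272

0.0272


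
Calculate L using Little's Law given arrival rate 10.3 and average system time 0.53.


L = lambda * W = 10.3 * 0.53 = 5.46

5.46


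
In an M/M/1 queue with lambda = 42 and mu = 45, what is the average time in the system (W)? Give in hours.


W = 1/(mu - lambda) = 1/(45 - 42) = 0.3333 hours

0.3333 hours


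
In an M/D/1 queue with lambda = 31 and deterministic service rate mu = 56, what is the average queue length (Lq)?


M/D/1: Lq = rho^2 / (2*(1-rho)) where rho = 31/56; Lq = 0.34

0.34


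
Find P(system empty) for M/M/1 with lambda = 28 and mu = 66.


P0 = 1 - rho = 1 - 28/66 = 0.5758

0.5758


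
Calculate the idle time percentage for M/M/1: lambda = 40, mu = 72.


Idle fraction = (1 - rho) * 100 = (1 - 40/72) * 100 = 44.4%

44.4%


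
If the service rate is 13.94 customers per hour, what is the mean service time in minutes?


Mean service time = 60/mu = 60/13.94 = 4.3 minutes

4.3 minutes


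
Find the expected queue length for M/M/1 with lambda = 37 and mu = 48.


rho = 37/48; Lq = rho^2/(1-rho) = 2.59

2.59


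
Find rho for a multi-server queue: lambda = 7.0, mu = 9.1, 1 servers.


rho = lambda / (c * mu) = 7.0 / (1 * 9.1) = 0.7692

0.7692


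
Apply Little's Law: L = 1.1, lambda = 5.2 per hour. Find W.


W = L / lambda = 1.1 / 5.2 = 0.2115 hours

0.2115 hours


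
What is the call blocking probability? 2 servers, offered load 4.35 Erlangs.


B(N,A) = (A^N/N!) / sum(A^k/k!, k=0..N) with N=2, A=4.35 = 0.6388

0.6388


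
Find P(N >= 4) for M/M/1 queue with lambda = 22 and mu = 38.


P(N >= 4) = rho^4 = (22/38)^4 = 0.1123

0.1123


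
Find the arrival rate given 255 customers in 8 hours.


lambda = total arrivals / time = 255 / 8 = 31.88 per hour

31.88 per hour


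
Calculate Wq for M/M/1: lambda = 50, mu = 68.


rho = 50/68; Wq = rho/(mu - lambda) = 0.0408 hours

0.0408 hours


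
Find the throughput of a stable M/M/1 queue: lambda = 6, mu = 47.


For a stable queue (lambda < mu), throughput = lambda = 6 per hour

6 per hour


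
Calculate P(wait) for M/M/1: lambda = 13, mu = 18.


P(wait) = rho = lambda/mu = 13/18 = 0.7222

0.7222


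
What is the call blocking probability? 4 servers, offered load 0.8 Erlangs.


B(N,A) = (A^N/N!) / sum(A^k/k!, k=0..N) with N=4, A=0.8 = 0.0077

0.0077


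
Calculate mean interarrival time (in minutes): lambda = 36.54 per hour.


Mean interarrival time = 60/lambda = 60/36.54 = 1.64 minutes

1.64 minutes


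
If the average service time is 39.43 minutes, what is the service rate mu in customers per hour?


mu = 60 / avg_service_time = 60 / 39.43 = 1.52 per hour

1.52 per hour


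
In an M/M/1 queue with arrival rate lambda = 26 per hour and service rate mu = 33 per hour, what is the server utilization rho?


rho = lambda/mu = 26/33 = 0.7879

0.7879


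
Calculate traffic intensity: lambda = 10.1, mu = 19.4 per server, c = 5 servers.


rho = lambda / (c * mu) = 10.1 / (5 * 19.4) = 0.1041

0.1041


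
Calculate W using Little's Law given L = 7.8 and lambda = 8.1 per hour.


W = L / lambda = 7.8 / 8.1 = 0.963 hours

0.963 hours


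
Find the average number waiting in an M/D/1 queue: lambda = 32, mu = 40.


M/D/1: Lq = rho^2 / (2*(1-rho)) where rho = 32/40; Lq = 1.6

1.6


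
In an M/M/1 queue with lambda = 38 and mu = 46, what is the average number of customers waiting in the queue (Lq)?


rho = 38/46; Lq = rho^2/(1-rho) = 3.92

3.92


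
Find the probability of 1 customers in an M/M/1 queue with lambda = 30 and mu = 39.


rho = 30/39; P(n) = (1-rho)*rho^n = (1-30/39)*(30/39)^1 = 0.1775

0.1775


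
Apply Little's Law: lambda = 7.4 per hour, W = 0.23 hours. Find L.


L = lambda * W = 7.4 * 0.23 = 1.7

1.7


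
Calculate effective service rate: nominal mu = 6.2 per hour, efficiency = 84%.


Effective rate = mu * efficiency = 6.2 * 0.84 = 5.21 per hour

5.21 per hour


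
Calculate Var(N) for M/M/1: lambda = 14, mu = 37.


rho = 14/37; Var(N) = rho/(1-rho)^2 = 0.98

0.98


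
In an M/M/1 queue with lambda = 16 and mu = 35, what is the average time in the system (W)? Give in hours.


W = 1/(mu - lambda) = 1/(35 - 16) = 0.0526 hours

0.0526 hours


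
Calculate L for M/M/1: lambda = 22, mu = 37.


rho = 22/37; L = rho/(1-rho) = 1.47

1.47


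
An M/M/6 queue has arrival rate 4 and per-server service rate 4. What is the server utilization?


rho = lambda/(c*mu) = 4/(6*4) = 0.1667

0.1667


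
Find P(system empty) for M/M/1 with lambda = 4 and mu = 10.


P0 = 1 - rho = 1 - 4/10 = 0.6

0.6


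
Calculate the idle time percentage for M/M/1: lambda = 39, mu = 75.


Idle fraction = (1 - rho) * 100 = (1 - 39/75) * 100 = 48.0%

48.0%


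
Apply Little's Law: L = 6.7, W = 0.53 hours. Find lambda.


lambda = L / W = 6.7 / 0.53 = 12.64 per hour

12.64 per hour


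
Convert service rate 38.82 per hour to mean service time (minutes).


Mean service time = 60/mu = 60/38.82 = 1.55 minutes

1.55 minutes


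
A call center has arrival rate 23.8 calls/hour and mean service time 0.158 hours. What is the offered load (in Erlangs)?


Offered load a = lambda * E[S] = 23.8 * 0.158 = 3.76 Erlangs

3.76 Erlangs


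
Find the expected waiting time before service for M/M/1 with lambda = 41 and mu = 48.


rho = 41/48; Wq = rho/(mu - lambda) = 0.122 hours

0.122 hours


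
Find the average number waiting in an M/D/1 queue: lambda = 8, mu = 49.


M/D/1: Lq = rho^2 / (2*(1-rho)) where rho = 8/49; Lq = 0.02

0.02


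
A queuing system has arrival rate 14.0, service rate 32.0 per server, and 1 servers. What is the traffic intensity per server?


rho = lambda / (c * mu) = 14.0 / (1 * 32.0) = 0.4375

0.4375


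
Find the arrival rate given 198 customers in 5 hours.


lambda = total arrivals / time = 198 / 5 = 39.6 per hour

39.6 per hour


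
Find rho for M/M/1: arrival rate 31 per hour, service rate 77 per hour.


rho = lambda/mu = 31/77 = 0.4026

0.4026


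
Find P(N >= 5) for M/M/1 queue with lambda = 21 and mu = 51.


P(N >= 5) = rho^5 = (21/51)^5 = 0.0118

0.0118


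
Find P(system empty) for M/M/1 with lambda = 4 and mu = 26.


P0 = 1 - rho = 1 - 4/26 = 0.8462

0.8462


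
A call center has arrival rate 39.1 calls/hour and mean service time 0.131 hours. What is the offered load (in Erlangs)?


Offered load a = lambda * E[S] = 39.1 * 0.131 = 5.12 Erlangs

5.12 Erlangs


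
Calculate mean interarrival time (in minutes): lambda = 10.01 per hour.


Mean interarrival time = 60/lambda = 60/10.01 = 5.99 minutes

5.99 minutes


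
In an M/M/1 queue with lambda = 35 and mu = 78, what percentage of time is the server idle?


Idle fraction = (1 - rho) * 100 = (1 - 35/78) * 100 = 55.1%

55.1%


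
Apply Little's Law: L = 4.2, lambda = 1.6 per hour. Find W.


W = L / lambda = 4.2 / 1.6 = 2.625 hours

2.625 hours


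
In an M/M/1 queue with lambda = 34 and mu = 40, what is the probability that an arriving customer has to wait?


P(wait) = rho = lambda/mu = 34/40 = 0.85

0.85


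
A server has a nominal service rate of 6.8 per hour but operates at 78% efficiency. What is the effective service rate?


Effective rate = mu * efficiency = 6.8 * 0.78 = 5.3 per hour

5.3 per hour


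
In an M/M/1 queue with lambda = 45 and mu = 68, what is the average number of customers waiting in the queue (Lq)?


rho = 45/68; Lq = rho^2/(1-rho) = 1.29

1.29


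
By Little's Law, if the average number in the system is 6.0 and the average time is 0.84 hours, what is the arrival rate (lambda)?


lambda = L / W = 6.0 / 0.84 = 7.14 per hour

7.14 per hour


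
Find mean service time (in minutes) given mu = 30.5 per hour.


Mean service time = 60/mu = 60/30.5 = 1.97 minutes

1.97 minutes


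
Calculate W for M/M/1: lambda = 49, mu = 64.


W = 1/(mu - lambda) = 1/(64 - 49) = 0.0667 hours

0.0667 hours


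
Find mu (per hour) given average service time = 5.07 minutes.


mu = 60 / avg_service_time = 60 / 5.07 = 11.83 per hour

11.83 per hour


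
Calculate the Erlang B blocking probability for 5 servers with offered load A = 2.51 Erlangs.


B(N,A) = (A^N/N!) / sum(A^k/k!, k=0..N) with N=5, A=2.51 = 0.0705

0.0705


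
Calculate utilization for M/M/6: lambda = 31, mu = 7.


rho = lambda/(c*mu) = 31/(6*7) = 0.7381

0.7381


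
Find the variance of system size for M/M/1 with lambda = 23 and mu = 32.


rho = 23/32; Var(N) = rho/(1-rho)^2 = 9.09

9.09


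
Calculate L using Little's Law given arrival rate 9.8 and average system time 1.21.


L = lambda * W = 9.8 * 1.21 = 11.86

11.86


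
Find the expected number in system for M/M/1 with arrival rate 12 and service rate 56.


rho = 12/56; L = rho/(1-rho) = 0.27

0.27


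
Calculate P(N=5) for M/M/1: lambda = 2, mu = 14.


rho = 2/14; P(n) = (1-rho)*rho^n = (1-2/14)*(2/14)^5 = 0.0001

0.0001


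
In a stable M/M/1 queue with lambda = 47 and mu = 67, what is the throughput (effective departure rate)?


For a stable queue (lambda < mu), throughput = lambda = 47 per hour

47 per hour


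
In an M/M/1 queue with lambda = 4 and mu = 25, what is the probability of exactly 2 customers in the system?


rho = 4/25; P(n) = (1-rho)*rho^n = (1-4/25)*(4/25)^2 = 0.0215

0.0215


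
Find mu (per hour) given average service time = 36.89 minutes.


mu = 60 / avg_service_time = 60 / 36.89 = 1.63 per hour

1.63 per hour


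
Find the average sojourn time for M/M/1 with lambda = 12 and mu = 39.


W = 1/(mu - lambda) = 1/(39 - 12) = 0.037 hours

0.037 hours


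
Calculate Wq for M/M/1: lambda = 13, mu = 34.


rho = 13/34; Wq = rho/(mu - lambda) = 0.0182 hours

0.0182 hours


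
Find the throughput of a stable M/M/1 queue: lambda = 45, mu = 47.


For a stable queue (lambda < mu), throughput = lambda = 45 per hour

45 per hour


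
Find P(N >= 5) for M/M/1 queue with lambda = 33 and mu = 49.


P(N >= 5) = rho^5 = (33/49)^5 = 0.1385

0.1385


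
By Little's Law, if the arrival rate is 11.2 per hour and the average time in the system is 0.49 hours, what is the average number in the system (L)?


L = lambda * W = 11.2 * 0.49 = 5.49

5.49


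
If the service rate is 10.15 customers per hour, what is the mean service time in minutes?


Mean service time = 60/mu = 60/10.15 = 5.91 minutes

5.91 minutes


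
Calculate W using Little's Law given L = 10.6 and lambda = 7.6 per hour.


W = L / lambda = 10.6 / 7.6 = 1.3947 hours

1.3947 hours


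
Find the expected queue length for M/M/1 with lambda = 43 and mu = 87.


rho = 43/87; Lq = rho^2/(1-rho) = 0.48

0.48


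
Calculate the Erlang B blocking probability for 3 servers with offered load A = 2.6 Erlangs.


B(N,A) = (A^N/N!) / sum(A^k/k!, k=0..N) with N=3, A=2.6 = 0.2956

0.2956


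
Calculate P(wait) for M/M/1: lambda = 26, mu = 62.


P(wait) = rho = lambda/mu = 26/62 = 0.4194

0.4194


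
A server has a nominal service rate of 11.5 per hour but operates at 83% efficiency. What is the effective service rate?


Effective rate = mu * efficiency = 11.5 * 0.83 = 9.55 per hour

9.55 per hour


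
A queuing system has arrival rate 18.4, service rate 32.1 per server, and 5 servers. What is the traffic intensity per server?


rho = lambda / (c * mu) = 18.4 / (5 * 32.1) = 0.1146

0.1146


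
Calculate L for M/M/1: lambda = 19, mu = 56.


rho = 19/56; L = rho/(1-rho) = 0.51

0.51


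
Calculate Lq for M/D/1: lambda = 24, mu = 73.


M/D/1: Lq = rho^2 / (2*(1-rho)) where rho = 24/73; Lq = 0.08

0.08


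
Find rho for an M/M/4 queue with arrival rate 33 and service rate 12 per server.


rho = lambda/(c*mu) = 33/(4*12) = 0.6875

0.6875


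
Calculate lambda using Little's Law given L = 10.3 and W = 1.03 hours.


lambda = L / W = 10.3 / 1.03 = 10.0 per hour

10.0 per hour


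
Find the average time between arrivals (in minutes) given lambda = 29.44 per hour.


Mean interarrival time = 60/lambda = 60/29.44 = 2.04 minutes

2.04 minutes


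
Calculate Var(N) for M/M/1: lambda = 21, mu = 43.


rho = 21/43; Var(N) = rho/(1-rho)^2 = 1.87

1.87


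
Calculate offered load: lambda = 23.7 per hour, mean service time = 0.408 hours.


Offered load a = lambda * E[S] = 23.7 * 0.408 = 9.67 Erlangs

9.67 Erlangs


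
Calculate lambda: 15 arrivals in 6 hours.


lambda = total arrivals / time = 15 / 6 = 2.5 per hour

2.5 per hour


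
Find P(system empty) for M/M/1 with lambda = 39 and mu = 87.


P0 = 1 - rho = 1 - 39/87 = 0.5517

0.5517


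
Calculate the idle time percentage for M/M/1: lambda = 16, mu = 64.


Idle fraction = (1 - rho) * 100 = (1 - 16/64) * 100 = 75.0%

75.0%


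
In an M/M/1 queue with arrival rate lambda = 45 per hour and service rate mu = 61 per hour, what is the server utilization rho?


rho = lambda/mu = 45/61 = 0.7377

0.7377


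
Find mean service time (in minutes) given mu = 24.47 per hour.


Mean service time = 60/mu = 60/24.47 = 2.45 minutes

2.45 minutes


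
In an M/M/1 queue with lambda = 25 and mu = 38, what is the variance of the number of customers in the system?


rho = 25/38; Var(N) = rho/(1-rho)^2 = 5.62

5.62


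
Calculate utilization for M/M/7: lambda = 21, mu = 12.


rho = lambda/(c*mu) = 21/(7*12) = 0.25

0.25


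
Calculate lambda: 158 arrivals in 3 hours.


lambda = total arrivals / time = 158 / 3 = 52.67 per hour

52.67 per hour


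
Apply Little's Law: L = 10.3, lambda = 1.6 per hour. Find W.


W = L / lambda = 10.3 / 1.6 = 6.4375 hours

6.4375 hours


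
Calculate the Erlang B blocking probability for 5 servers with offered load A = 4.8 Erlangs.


B(N,A) = (A^N/N!) / sum(A^k/k!, k=0..N) with N=5, A=4.8 = 0.2684

0.2684


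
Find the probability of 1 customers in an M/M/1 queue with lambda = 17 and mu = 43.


rho = 17/43; P(n) = (1-rho)*rho^n = (1-17/43)*(17/43)^1 = 0.239

0.239


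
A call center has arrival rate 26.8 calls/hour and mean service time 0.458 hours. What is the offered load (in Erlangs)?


Offered load a = lambda * E[S] = 26.8 * 0.458 = 12.27 Erlangs

12.27 Erlangs


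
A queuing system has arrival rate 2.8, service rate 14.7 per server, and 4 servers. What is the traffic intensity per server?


rho = lambda / (c * mu) = 2.8 / (4 * 14.7) = 0.0476

0.0476


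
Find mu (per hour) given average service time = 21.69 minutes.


mu = 60 / avg_service_time = 60 / 21.69 = 2.77 per hour

2.77 per hour


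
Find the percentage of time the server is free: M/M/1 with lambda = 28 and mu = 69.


Idle fraction = (1 - rho) * 100 = (1 - 28/69) * 100 = 59.4%

59.4%


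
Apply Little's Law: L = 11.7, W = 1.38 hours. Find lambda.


lambda = L / W = 11.7 / 1.38 = 8.48 per hour

8.48 per hour


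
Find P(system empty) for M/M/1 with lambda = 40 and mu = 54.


P0 = 1 - rho = 1 - 40/54 = 0.2593

0.2593


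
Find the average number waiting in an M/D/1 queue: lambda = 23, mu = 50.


M/D/1: Lq = rho^2 / (2*(1-rho)) where rho = 23/50; Lq = 0.2

0.2


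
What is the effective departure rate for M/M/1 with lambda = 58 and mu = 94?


For a stable queue (lambda < mu), throughput = lambda = 58 per hour

58 per hour


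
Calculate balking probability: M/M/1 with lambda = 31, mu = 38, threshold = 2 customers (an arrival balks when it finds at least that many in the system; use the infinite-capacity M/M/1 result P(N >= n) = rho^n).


P(N >= 2) = rho^2 = (31/38)^2 = 0.6655

0.6655


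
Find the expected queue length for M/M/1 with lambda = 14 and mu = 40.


rho = 14/40; Lq = rho^2/(1-rho) = 0.19

0.19


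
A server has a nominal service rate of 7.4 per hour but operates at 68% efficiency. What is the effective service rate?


Effective rate = mu * efficiency = 7.4 * 0.68 = 5.03 per hour

5.03 per hour


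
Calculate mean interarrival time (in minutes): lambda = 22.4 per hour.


Mean interarrival time = 60/lambda = 60/22.4 = 2.68 minutes

2.68 minutes


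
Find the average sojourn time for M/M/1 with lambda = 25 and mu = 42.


W = 1/(mu - lambda) = 1/(42 - 25) = 0.0588 hours

0.0588 hours


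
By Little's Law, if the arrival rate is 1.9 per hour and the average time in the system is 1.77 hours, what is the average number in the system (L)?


L = lambda * W = 1.9 * 1.77 = 3.36

3.36


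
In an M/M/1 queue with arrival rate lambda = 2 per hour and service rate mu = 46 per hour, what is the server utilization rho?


rho = lambda/mu = 2/46 = 0.0435

0.0435


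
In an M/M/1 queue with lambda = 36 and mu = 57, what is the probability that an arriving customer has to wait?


P(wait) = rho = lambda/mu = 36/57 = 0.6316

0.6316


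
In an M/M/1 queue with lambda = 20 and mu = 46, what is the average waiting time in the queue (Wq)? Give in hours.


rho = 20/46; Wq = rho/(mu - lambda) = 0.0167 hours

0.0167 hours


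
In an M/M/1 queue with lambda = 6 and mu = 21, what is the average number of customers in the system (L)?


rho = 6/21; L = rho/(1-rho) = 0.4

0.4


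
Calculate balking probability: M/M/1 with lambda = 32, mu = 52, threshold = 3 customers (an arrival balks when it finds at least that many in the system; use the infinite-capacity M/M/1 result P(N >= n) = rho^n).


P(N >= 3) = rho^3 = (32/52)^3 = 0.233

0.233


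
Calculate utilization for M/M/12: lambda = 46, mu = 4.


rho = lambda/(c*mu) = 46/(12*4) = 0.9583

0.9583


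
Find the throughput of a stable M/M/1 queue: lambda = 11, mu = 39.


For a stable queue (lambda < mu), throughput = lambda = 11 per hour

11 per hour


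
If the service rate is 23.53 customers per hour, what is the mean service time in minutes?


Mean service time = 60/mu = 60/23.53 = 2.55 minutes

2.55 minutes


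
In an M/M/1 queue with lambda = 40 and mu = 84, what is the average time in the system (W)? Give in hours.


W = 1/(mu - lambda) = 1/(84 - 40) = 0.0227 hours

0.0227 hours


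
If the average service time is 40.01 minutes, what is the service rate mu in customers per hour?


mu = 60 / avg_service_time = 60 / 40.01 = 1.5 per hour

1.5 per hour


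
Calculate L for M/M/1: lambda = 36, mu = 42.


rho = 36/42; L = rho/(1-rho) = 6.0

6.0


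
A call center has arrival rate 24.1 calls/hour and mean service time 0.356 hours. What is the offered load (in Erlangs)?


Offered load a = lambda * E[S] = 24.1 * 0.356 = 8.58 Erlangs

8.58 Erlangs
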